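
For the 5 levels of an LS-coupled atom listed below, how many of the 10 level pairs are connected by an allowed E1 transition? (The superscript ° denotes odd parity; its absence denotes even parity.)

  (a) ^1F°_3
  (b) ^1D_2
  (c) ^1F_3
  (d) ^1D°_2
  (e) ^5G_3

(a)–(b): allowed.
(a)–(c): allowed.
(a)–(d): forbidden (parity).
(a)–(e): forbidden (ΔS).
(b)–(c): forbidden (parity).
(b)–(d): allowed.
(b)–(e): forbidden (parity, ΔS, ΔL).
(c)–(d): allowed.
(c)–(e): forbidden (parity, ΔS).
(d)–(e): forbidden (ΔS, ΔL).
Allowed pairs: 4 of 10.

4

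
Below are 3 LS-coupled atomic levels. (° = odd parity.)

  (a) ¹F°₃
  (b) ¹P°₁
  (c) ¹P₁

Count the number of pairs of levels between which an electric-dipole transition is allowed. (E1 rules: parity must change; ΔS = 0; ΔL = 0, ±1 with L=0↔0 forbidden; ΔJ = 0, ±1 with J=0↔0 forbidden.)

1

(a)–(b): forbidden (parity, ΔL, ΔJ).
(a)–(c): forbidden (ΔL, ΔJ).
(b)–(c): allowed.
Allowed pairs: 1 of 3.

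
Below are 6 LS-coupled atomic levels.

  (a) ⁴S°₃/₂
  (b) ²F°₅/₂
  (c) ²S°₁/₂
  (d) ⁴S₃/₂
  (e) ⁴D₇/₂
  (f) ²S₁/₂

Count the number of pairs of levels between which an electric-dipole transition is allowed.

(a)–(b): forbidden (parity, ΔS, ΔL).
(a)–(c): forbidden (parity, ΔS, ΔL).
(a)–(d): forbidden (ΔL).
(a)–(e): forbidden (ΔL, ΔJ).
(a)–(f): forbidden (ΔS, ΔL).
(b)–(c): forbidden (parity, ΔL, ΔJ).
(b)–(d): forbidden (ΔS, ΔL).
(b)–(e): forbidden (ΔS).
(b)–(f): forbidden (ΔL, ΔJ).
(c)–(d): forbidden (ΔS, ΔL).
(c)–(e): forbidden (ΔS, ΔL, ΔJ).
(c)–(f): forbidden (ΔL).
(d)–(e): forbidden (parity, ΔL, ΔJ).
(d)–(f): forbidden (parity, ΔS, ΔL).
(e)–(f): forbidden (parity, ΔS, ΔL, ΔJ).
Allowed pairs: 0 of 15.

0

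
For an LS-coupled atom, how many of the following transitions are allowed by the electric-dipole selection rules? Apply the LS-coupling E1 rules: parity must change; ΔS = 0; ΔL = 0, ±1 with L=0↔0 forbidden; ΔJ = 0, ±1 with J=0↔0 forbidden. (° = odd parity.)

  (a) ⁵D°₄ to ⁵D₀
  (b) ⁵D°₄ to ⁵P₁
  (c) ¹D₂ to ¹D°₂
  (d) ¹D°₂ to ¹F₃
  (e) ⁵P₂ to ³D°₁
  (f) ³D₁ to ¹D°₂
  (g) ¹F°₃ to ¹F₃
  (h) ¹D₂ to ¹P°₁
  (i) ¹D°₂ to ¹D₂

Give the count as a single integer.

(a) forbidden (ΔJ fails)
(b) forbidden (ΔJ fails)
(c) allowed
(d) allowed
(e) forbidden (ΔS fails)
(f) forbidden (ΔS fails)
(g) allowed
(h) allowed
(i) allowed
Total allowed: 5 of 9.

5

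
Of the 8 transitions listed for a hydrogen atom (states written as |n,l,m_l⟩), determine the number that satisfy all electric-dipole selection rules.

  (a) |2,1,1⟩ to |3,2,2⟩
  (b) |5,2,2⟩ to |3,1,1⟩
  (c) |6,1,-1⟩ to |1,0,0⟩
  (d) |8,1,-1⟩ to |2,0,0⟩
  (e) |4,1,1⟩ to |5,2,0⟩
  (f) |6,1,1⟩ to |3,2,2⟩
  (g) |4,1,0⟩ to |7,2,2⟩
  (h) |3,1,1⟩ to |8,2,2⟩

(a) allowed
(b) allowed
(c) allowed
(d) allowed
(e) allowed
(f) allowed
(g) forbidden — Δm_l = +2 (E1 requires Δm_l = 0, ±1)
(h) allowed
Total allowed: 7 of 8.

7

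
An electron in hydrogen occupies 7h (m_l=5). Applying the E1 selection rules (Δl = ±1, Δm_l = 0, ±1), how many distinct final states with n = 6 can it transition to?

E1 requires Δl = ±1, so l_f ∈ {4, 6}; with 0 ≤ l_f ≤ n_f−1 = 5, the allowed l_f values are {4}.
For l_f = 4: m_f ∈ {m_i−1, m_i, m_i+1} ∩ [−4, 4] = {4} → 1 state.
Total: 1.

1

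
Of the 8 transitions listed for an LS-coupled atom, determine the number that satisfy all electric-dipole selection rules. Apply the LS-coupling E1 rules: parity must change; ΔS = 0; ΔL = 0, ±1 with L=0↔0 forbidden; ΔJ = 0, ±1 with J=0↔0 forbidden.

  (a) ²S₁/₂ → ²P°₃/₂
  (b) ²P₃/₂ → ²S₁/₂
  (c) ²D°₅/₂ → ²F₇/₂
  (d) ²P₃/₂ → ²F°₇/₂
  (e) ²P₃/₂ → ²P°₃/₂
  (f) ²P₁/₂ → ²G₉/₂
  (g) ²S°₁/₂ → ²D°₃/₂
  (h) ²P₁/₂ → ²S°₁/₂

(a) allowed
(b) forbidden (parity fails)
(c) allowed
(d) forbidden (ΔL, ΔJ fail)
(e) allowed
(f) forbidden (parity, ΔL, ΔJ fail)
(g) forbidden (parity, ΔL fail)
(h) allowed
Total allowed: 4 of 8.

4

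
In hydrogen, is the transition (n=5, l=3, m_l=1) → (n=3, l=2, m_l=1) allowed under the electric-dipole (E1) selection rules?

allowed

l: 3 → 2 (Δl = -1). Δl = ±1 passes.
Δm_l = 1 − (1) = +0. E1 requires Δm_l = 0, ±1: passes.
All E1 selection rules are satisfied.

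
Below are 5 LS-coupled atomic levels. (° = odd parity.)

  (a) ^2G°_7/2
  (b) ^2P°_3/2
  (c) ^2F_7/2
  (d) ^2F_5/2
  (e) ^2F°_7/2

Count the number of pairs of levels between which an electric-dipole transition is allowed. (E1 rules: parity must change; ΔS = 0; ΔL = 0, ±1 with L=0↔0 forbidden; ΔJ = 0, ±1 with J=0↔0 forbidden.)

4

(a)–(b): forbidden (parity, ΔL, ΔJ).
(a)–(c): allowed.
(a)–(d): allowed.
(a)–(e): forbidden (parity).
(b)–(c): forbidden (ΔL, ΔJ).
(b)–(d): forbidden (ΔL).
(b)–(e): forbidden (parity, ΔL, ΔJ).
(c)–(d): forbidden (parity).
(c)–(e): allowed.
(d)–(e): allowed.
Allowed pairs: 4 of 10.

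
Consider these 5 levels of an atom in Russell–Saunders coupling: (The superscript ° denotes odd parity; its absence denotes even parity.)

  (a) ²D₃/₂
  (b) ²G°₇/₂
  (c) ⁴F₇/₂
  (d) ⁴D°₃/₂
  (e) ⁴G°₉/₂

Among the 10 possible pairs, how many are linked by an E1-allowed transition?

(a)–(b): forbidden (ΔL, ΔJ).
(a)–(c): forbidden (parity, ΔS, ΔJ).
(a)–(d): forbidden (ΔS).
(a)–(e): forbidden (ΔS, ΔL, ΔJ).
(b)–(c): forbidden (ΔS).
(b)–(d): forbidden (parity, ΔS, ΔL, ΔJ).
(b)–(e): forbidden (parity, ΔS).
(c)–(d): forbidden (ΔJ).
(c)–(e): allowed.
(d)–(e): forbidden (parity, ΔL, ΔJ).
Allowed pairs: 1 of 10.

1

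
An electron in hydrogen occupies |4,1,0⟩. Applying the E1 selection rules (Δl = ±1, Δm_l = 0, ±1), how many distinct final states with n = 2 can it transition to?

E1 requires Δl = ±1, so l_f ∈ {0, 2}; with 0 ≤ l_f ≤ n_f−1 = 1, the allowed l_f values are {0}.
For l_f = 0: m_f ∈ {m_i−1, m_i, m_i+1} ∩ [−0, 0] = {0} → 1 state.
Total: 1.

1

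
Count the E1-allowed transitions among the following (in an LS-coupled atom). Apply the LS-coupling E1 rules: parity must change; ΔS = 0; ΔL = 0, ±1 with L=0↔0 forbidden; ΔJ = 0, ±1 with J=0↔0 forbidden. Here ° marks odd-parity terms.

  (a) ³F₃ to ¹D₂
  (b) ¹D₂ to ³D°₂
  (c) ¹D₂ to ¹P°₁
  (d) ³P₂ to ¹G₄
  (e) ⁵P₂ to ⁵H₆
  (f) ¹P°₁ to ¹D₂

2

(a) forbidden (parity, ΔS fail)
(b) forbidden (ΔS fails)
(c) allowed
(d) forbidden (parity, ΔS, ΔL, ΔJ fail)
(e) forbidden (parity, ΔL, ΔJ fail)
(f) allowed
Total allowed: 2 of 6.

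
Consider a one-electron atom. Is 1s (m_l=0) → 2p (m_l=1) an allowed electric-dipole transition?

allowed

Initial l = 0, final l = 1, so Δl = +1. E1 requires Δl = ±1: ✓.
m_l: 0 → 1 (Δm_l = +1). |Δm_l| ≤ 1 ✓.
All E1 selection rules are satisfied.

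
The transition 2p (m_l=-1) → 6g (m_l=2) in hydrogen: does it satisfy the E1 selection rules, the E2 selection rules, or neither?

Δl = 4 − 1 = +3; l_i + l_f = 5.
Δm_l = +3.
E1 (Δl = ±1, |Δm_l| ≤ 1): not satisfied.
E2 (Δl = 0,±2, l_i+l_f ≥ 2, |Δm_l| ≤ 2): not satisfied.

neither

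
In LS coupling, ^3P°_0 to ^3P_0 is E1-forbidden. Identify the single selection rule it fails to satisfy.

Initial level: S=1, L=1, J=0, parity odd. Final level: S=1, L=1, J=0, parity even.
ΔL = 0, ±1 (not L=0↔0): L: 1 → 1, ΔL = +0 — satisfied.
ΔS = 0: S: 1 → 1 — satisfied.
Parity must change: odd → even — satisfied.
ΔJ = 0, ±1 (not J=0↔0): J: 0 → 0, ΔJ = +0 — violated.

the J=0 ↔ J=0 exclusion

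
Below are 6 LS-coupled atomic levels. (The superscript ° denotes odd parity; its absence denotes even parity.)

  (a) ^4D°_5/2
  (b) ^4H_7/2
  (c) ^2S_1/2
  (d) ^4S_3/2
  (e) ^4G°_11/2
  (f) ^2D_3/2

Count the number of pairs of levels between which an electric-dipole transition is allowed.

(a)–(b): forbidden (ΔL).
(a)–(c): forbidden (ΔS, ΔL, ΔJ).
(a)–(d): forbidden (ΔL).
(a)–(e): forbidden (parity, ΔL, ΔJ).
(a)–(f): forbidden (ΔS).
(b)–(c): forbidden (parity, ΔS, ΔL, ΔJ).
(b)–(d): forbidden (parity, ΔL, ΔJ).
(b)–(e): forbidden (ΔJ).
(b)–(f): forbidden (parity, ΔS, ΔL, ΔJ).
(c)–(d): forbidden (parity, ΔS, ΔL).
(c)–(e): forbidden (ΔS, ΔL, ΔJ).
(c)–(f): forbidden (parity, ΔL).
(d)–(e): forbidden (ΔL, ΔJ).
(d)–(f): forbidden (parity, ΔS, ΔL).
(e)–(f): forbidden (ΔS, ΔL, ΔJ).
Allowed pairs: 0 of 15.

0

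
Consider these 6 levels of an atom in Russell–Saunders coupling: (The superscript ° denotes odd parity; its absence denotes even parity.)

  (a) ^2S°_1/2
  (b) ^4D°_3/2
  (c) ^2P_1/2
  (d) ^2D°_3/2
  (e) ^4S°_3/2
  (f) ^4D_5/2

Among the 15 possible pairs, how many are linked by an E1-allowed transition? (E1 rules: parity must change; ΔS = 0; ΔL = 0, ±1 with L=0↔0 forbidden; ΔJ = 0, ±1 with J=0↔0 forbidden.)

(a)–(b): forbidden (parity, ΔS, ΔL).
(a)–(c): allowed.
(a)–(d): forbidden (parity, ΔL).
(a)–(e): forbidden (parity, ΔS, ΔL).
(a)–(f): forbidden (ΔS, ΔL, ΔJ).
(b)–(c): forbidden (ΔS).
(b)–(d): forbidden (parity, ΔS).
(b)–(e): forbidden (parity, ΔL).
(b)–(f): allowed.
(c)–(d): allowed.
(c)–(e): forbidden (ΔS).
(c)–(f): forbidden (parity, ΔS, ΔJ).
(d)–(e): forbidden (parity, ΔS, ΔL).
(d)–(f): forbidden (ΔS).
(e)–(f): forbidden (ΔL).
Allowed pairs: 3 of 15.

3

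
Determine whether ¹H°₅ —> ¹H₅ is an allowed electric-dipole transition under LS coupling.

allowed

Parity must change: odd → even — ✓.
ΔS = 0: S: 0 → 0 — ✓.
ΔL = 0, ±1 (not L=0↔0): L: 5 → 5, ΔL = +0 — ✓.
ΔJ = 0, ±1 (not J=0↔0): J: 5 → 5, ΔJ = +0 — ✓.
All four E1 rules are satisfied.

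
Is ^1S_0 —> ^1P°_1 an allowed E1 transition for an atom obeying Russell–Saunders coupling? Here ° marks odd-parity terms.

allowed

Reading off the term symbols: S 0→0, L 0→1, J 0→1, parity even→odd.
Parity must change: even → odd — ✓.
ΔS = 0: S: 0 → 0 — ✓.
ΔL = 0, ±1 (not L=0↔0): L: 0 → 1, ΔL = +1 — ✓.
ΔJ = 0, ±1 (not J=0↔0): J: 0 → 1, ΔJ = +1 — ✓.
All four E1 rules are satisfied.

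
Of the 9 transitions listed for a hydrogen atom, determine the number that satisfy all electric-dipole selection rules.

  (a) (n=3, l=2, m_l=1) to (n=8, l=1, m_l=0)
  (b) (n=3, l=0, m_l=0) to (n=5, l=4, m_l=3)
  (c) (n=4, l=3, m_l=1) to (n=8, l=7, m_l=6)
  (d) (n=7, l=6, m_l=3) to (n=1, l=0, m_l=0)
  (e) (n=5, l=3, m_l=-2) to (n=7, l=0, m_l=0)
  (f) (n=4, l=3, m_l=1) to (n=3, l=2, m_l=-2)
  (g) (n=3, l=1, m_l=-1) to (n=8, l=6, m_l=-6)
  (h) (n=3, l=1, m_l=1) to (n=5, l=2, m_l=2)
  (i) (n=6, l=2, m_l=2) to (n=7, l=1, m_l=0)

2

(a) allowed
(b) forbidden — Δl = +4 (E1 requires Δl = ±1); Δm_l = +3 (E1 requires Δm_l = 0, ±1)
(c) forbidden — Δl = +4 (E1 requires Δl = ±1); Δm_l = +5 (E1 requires Δm_l = 0, ±1)
(d) forbidden — Δl = -6 (E1 requires Δl = ±1); Δm_l = -3 (E1 requires Δm_l = 0, ±1)
(e) forbidden — Δl = -3 (E1 requires Δl = ±1); Δm_l = +2 (E1 requires Δm_l = 0, ±1)
(f) forbidden — Δm_l = -3 (E1 requires Δm_l = 0, ±1)
(g) forbidden — Δl = +5 (E1 requires Δl = ±1); Δm_l = -5 (E1 requires Δm_l = 0, ±1)
(h) allowed
(i) forbidden — Δm_l = -2 (E1 requires Δm_l = 0, ±1)
Total allowed: 2 of 9.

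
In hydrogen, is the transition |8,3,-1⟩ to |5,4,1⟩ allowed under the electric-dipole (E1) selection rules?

Δl = 4 − 3 = +1; the E1 rule Δl = ±1 is satisfied.
Δm_l = 1 − (-1) = +2. E1 requires Δm_l = 0, ±1: violated.
The transition is electric-dipole forbidden.

forbidden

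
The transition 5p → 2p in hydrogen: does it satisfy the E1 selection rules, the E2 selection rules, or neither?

Δl = 1 − 1 = +0; l_i + l_f = 2.
E1 (Δl = ±1): not satisfied.
E2 (Δl = 0,±2, l_i+l_f ≥ 2): satisfied.

E2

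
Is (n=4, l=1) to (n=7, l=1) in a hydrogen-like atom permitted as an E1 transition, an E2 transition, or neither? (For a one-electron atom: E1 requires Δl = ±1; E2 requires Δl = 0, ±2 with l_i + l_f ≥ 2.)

E2

Δl = 1 − 1 = +0; l_i + l_f = 2.
E1 (Δl = ±1): not satisfied.
E2 (Δl = 0,±2, l_i+l_f ≥ 2): satisfied.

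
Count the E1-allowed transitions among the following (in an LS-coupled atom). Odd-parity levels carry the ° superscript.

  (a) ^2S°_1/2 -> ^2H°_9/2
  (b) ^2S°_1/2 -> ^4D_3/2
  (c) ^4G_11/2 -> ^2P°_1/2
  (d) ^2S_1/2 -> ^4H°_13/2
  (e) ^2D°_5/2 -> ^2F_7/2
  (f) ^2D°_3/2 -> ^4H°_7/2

1

(a) forbidden (parity, ΔL, ΔJ fail)
(b) forbidden (ΔS, ΔL fail)
(c) forbidden (ΔS, ΔL, ΔJ fail)
(d) forbidden (ΔS, ΔL, ΔJ fail)
(e) allowed
(f) forbidden (parity, ΔS, ΔL, ΔJ fail)
Total allowed: 1 of 6.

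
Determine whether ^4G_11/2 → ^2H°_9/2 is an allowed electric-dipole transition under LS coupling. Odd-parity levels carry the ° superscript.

Parity must change: even → odd — passes.
ΔS = 0: S: 3/2 → 1/2 — fails.
ΔL = 0, ±1 (not L=0↔0): L: 4 → 5, ΔL = +1 — passes.
ΔJ = 0, ±1 (not J=0↔0): J: 11/2 → 9/2, ΔJ = -1 — passes.
Rule(s) violated: ΔS.

forbidden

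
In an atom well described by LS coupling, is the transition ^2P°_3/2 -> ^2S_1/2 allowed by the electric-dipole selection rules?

Initial level: S=1/2, L=1, J=3/2, parity odd. Final level: S=1/2, L=0, J=1/2, parity even.
ΔS = 0: S: 1/2 → 1/2 — satisfied.
ΔJ = 0, ±1 (not J=0↔0): J: 3/2 → 1/2, ΔJ = -1 — satisfied.
ΔL = 0, ±1 (not L=0↔0): L: 1 → 0, ΔL = -1 — satisfied.
Parity must change: odd → even — satisfied.
All four E1 rules are satisfied.

allowed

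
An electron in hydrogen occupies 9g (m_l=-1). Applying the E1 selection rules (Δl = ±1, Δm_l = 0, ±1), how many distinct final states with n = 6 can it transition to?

6

E1 requires Δl = ±1, so l_f ∈ {3, 5}; with 0 ≤ l_f ≤ n_f−1 = 5, the allowed l_f values are {3, 5}.
For l_f = 3: m_f ∈ {m_i−1, m_i, m_i+1} ∩ [−3, 3] = {-2, -1, 0} → 3 states.
For l_f = 5: m_f ∈ {m_i−1, m_i, m_i+1} ∩ [−5, 5] = {-2, -1, 0} → 3 states.
Total: 6.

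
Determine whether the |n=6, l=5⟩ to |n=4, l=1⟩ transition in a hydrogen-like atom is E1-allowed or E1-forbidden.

forbidden

l: 5 → 1 (Δl = -4). Δl = ±1 violated.
The transition is electric-dipole forbidden.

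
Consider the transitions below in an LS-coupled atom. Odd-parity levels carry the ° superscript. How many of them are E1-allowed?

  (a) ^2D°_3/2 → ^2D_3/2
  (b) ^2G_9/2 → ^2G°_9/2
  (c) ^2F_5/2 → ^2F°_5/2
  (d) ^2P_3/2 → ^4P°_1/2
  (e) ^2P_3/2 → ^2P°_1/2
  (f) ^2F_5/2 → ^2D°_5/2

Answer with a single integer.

5

(a) allowed
(b) allowed
(c) allowed
(d) forbidden (ΔS fails)
(e) allowed
(f) allowed
Total allowed: 5 of 6.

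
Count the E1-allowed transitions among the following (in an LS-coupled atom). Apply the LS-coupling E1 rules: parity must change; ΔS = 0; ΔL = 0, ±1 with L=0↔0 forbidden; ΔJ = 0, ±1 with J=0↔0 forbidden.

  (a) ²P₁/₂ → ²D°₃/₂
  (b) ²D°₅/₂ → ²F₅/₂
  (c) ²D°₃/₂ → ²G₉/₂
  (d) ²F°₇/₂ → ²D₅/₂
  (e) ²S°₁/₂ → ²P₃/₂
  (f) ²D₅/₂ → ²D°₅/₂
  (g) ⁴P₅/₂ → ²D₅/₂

5

(a) allowed
(b) allowed
(c) forbidden (ΔL, ΔJ fail)
(d) allowed
(e) allowed
(f) allowed
(g) forbidden (parity, ΔS fail)
Total allowed: 5 of 7.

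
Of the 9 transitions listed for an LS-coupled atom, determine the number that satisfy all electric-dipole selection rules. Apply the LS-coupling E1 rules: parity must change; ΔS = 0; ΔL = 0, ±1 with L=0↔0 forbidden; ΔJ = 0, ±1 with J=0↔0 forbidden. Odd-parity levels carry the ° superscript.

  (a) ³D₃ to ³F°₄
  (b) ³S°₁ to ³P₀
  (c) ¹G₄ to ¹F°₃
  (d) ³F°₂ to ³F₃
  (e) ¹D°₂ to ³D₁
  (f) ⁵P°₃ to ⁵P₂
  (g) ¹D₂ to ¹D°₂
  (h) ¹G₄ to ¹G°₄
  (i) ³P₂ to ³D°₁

8

(a) allowed
(b) allowed
(c) allowed
(d) allowed
(e) forbidden (ΔS fails)
(f) allowed
(g) allowed
(h) allowed
(i) allowed
Total allowed: 8 of 9.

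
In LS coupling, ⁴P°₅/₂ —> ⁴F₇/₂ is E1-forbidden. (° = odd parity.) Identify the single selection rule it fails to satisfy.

Initial level: S=3/2, L=1, J=5/2, parity odd. Final level: S=3/2, L=3, J=7/2, parity even.
Parity must change: odd → even — ✓.
ΔS = 0: S: 3/2 → 3/2 — ✓.
ΔL = 0, ±1 (not L=0↔0): L: 1 → 3, ΔL = +2 — ✗.
ΔJ = 0, ±1 (not J=0↔0): J: 5/2 → 7/2, ΔJ = +1 — ✓.

the ΔL = 0, ±1 rule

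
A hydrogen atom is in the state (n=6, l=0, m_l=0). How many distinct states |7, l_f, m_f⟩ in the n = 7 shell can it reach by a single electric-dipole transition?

E1 requires Δl = ±1, so l_f ∈ {-1, 1}; with 0 ≤ l_f ≤ n_f−1 = 6, the allowed l_f values are {1}.
For l_f = 1: m_f ∈ {m_i−1, m_i, m_i+1} ∩ [−1, 1] = {-1, 0, 1} → 3 states.
Total: 3.

3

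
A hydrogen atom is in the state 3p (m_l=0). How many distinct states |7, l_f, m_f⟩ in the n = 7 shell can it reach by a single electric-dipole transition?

E1 requires Δl = ±1, so l_f ∈ {0, 2}; with 0 ≤ l_f ≤ n_f−1 = 6, the allowed l_f values are {0, 2}.
For l_f = 0: m_f ∈ {m_i−1, m_i, m_i+1} ∩ [−0, 0] = {0} → 1 state.
For l_f = 2: m_f ∈ {m_i−1, m_i, m_i+1} ∩ [−2, 2] = {-1, 0, 1} → 3 states.
Total: 4.

4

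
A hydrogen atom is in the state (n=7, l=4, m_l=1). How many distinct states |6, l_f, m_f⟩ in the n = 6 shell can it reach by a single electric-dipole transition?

6

E1 requires Δl = ±1, so l_f ∈ {3, 5}; with 0 ≤ l_f ≤ n_f−1 = 5, the allowed l_f values are {3, 5}.
For l_f = 3: m_f ∈ {m_i−1, m_i, m_i+1} ∩ [−3, 3] = {0, 1, 2} → 3 states.
For l_f = 5: m_f ∈ {m_i−1, m_i, m_i+1} ∩ [−5, 5] = {0, 1, 2} → 3 states.
Total: 6.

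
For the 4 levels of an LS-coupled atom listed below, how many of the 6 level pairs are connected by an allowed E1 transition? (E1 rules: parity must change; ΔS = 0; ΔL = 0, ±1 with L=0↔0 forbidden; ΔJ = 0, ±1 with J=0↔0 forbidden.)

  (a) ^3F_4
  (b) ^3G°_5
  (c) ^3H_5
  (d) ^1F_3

2

(a)–(b): allowed.
(a)–(c): forbidden (parity, ΔL).
(a)–(d): forbidden (parity, ΔS).
(b)–(c): allowed.
(b)–(d): forbidden (ΔS, ΔJ).
(c)–(d): forbidden (parity, ΔS, ΔL, ΔJ).
Allowed pairs: 2 of 6.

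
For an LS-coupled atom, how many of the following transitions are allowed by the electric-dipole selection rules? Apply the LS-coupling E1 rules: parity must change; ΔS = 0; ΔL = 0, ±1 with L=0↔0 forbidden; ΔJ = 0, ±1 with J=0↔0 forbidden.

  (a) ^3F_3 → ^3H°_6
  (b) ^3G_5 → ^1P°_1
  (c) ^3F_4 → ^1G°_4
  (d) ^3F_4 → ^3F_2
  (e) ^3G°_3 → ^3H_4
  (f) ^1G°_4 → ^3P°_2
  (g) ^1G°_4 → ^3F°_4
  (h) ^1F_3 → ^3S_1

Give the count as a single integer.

1

(a) forbidden (ΔL, ΔJ fail)
(b) forbidden (ΔS, ΔL, ΔJ fail)
(c) forbidden (ΔS fails)
(d) forbidden (parity, ΔJ fail)
(e) allowed
(f) forbidden (parity, ΔS, ΔL, ΔJ fail)
(g) forbidden (parity, ΔS fail)
(h) forbidden (parity, ΔS, ΔL, ΔJ fail)
Total allowed: 1 of 8.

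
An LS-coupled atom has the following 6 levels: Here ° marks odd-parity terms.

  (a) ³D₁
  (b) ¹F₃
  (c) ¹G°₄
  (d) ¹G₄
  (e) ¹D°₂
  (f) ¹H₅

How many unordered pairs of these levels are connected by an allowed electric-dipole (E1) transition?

4

(a)–(b): forbidden (parity, ΔS, ΔJ).
(a)–(c): forbidden (ΔS, ΔL, ΔJ).
(a)–(d): forbidden (parity, ΔS, ΔL, ΔJ).
(a)–(e): forbidden (ΔS).
(a)–(f): forbidden (parity, ΔS, ΔL, ΔJ).
(b)–(c): allowed.
(b)–(d): forbidden (parity).
(b)–(e): allowed.
(b)–(f): forbidden (parity, ΔL, ΔJ).
(c)–(d): allowed.
(c)–(e): forbidden (parity, ΔL, ΔJ).
(c)–(f): allowed.
(d)–(e): forbidden (ΔL, ΔJ).
(d)–(f): forbidden (parity).
(e)–(f): forbidden (ΔL, ΔJ).
Allowed pairs: 4 of 15.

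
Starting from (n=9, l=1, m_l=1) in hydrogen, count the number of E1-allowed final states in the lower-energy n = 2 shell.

E1 requires Δl = ±1, so l_f ∈ {0, 2}; with 0 ≤ l_f ≤ n_f−1 = 1, the allowed l_f values are {0}.
For l_f = 0: m_f ∈ {m_i−1, m_i, m_i+1} ∩ [−0, 0] = {0} → 1 state.
Total: 1.

1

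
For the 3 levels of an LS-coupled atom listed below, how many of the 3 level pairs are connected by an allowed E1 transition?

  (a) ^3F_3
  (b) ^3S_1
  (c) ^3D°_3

1

(a)–(b): forbidden (parity, ΔL, ΔJ).
(a)–(c): allowed.
(b)–(c): forbidden (ΔL, ΔJ).
Allowed pairs: 1 of 3.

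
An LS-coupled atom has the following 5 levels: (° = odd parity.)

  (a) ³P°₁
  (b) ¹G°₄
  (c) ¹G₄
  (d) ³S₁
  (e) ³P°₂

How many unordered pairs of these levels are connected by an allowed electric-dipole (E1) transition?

(a)–(b): forbidden (parity, ΔS, ΔL, ΔJ).
(a)–(c): forbidden (ΔS, ΔL, ΔJ).
(a)–(d): allowed.
(a)–(e): forbidden (parity).
(b)–(c): allowed.
(b)–(d): forbidden (ΔS, ΔL, ΔJ).
(b)–(e): forbidden (parity, ΔS, ΔL, ΔJ).
(c)–(d): forbidden (parity, ΔS, ΔL, ΔJ).
(c)–(e): forbidden (ΔS, ΔL, ΔJ).
(d)–(e): allowed.
Allowed pairs: 3 of 10.

3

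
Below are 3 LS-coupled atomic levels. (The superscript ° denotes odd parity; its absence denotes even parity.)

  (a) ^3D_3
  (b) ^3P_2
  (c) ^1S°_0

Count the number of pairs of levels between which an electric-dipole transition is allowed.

(a)–(b): forbidden (parity).
(a)–(c): forbidden (ΔS, ΔL, ΔJ).
(b)–(c): forbidden (ΔS, ΔJ).
Allowed pairs: 0 of 3.

0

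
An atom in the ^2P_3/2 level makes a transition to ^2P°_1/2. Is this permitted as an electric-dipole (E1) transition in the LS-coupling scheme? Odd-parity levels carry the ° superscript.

allowed

Initial level: S=1/2, L=1, J=3/2, parity even. Final level: S=1/2, L=1, J=1/2, parity odd.
Parity must change: even → odd — ok.
ΔS = 0: S: 1/2 → 1/2 — ok.
ΔL = 0, ±1 (not L=0↔0): L: 1 → 1, ΔL = +0 — ok.
ΔJ = 0, ±1 (not J=0↔0): J: 3/2 → 1/2, ΔJ = -1 — ok.
All four E1 rules are satisfied.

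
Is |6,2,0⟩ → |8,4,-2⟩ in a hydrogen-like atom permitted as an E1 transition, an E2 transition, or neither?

Δl = 4 − 2 = +2; l_i + l_f = 6.
Δm_l = -2.
E1 (Δl = ±1, |Δm_l| ≤ 1): not satisfied.
E2 (Δl = 0,±2, l_i+l_f ≥ 2, |Δm_l| ≤ 2): satisfied.

E2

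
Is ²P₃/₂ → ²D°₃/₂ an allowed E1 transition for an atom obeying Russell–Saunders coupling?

Initial level: S=1/2, L=1, J=3/2, parity even. Final level: S=1/2, L=2, J=3/2, parity odd.
Parity must change: even → odd — ok.
ΔS = 0: S: 1/2 → 1/2 — ok.
ΔL = 0, ±1 (not L=0↔0): L: 1 → 2, ΔL = +1 — ok.
ΔJ = 0, ±1 (not J=0↔0): J: 3/2 → 3/2, ΔJ = +0 — ok.
All four E1 rules are satisfied.

allowed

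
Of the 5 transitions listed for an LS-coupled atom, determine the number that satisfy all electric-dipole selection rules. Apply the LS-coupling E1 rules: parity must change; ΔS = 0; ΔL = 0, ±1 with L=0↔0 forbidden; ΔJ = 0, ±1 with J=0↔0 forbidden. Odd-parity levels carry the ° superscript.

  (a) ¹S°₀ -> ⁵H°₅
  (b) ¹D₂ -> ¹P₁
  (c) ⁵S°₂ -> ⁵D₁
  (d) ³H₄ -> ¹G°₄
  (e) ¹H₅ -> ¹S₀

(a) forbidden (parity, ΔS, ΔL, ΔJ fail)
(b) forbidden (parity fails)
(c) forbidden (ΔL fails)
(d) forbidden (ΔS fails)
(e) forbidden (parity, ΔL, ΔJ fail)
Total allowed: 0 of 5.

0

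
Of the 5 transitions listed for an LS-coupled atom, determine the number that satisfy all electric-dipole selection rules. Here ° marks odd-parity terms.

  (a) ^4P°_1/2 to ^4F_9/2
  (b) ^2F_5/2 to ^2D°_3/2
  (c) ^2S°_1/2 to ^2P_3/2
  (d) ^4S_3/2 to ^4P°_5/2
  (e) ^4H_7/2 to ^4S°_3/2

3

(a) forbidden (ΔL, ΔJ fail)
(b) allowed
(c) allowed
(d) allowed
(e) forbidden (ΔL, ΔJ fail)
Total allowed: 3 of 5.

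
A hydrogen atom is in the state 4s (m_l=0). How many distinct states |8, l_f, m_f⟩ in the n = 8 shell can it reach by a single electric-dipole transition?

3

E1 requires Δl = ±1, so l_f ∈ {-1, 1}; with 0 ≤ l_f ≤ n_f−1 = 7, the allowed l_f values are {1}.
For l_f = 1: m_f ∈ {m_i−1, m_i, m_i+1} ∩ [−1, 1] = {-1, 0, 1} → 3 states.
Total: 3.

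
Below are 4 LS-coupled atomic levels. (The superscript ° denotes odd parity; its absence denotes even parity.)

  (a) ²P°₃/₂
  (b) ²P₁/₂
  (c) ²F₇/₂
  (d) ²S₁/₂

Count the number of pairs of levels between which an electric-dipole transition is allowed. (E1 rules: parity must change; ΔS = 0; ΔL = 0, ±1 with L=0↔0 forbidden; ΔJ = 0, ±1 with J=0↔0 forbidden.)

(a)–(b): allowed.
(a)–(c): forbidden (ΔL, ΔJ).
(a)–(d): allowed.
(b)–(c): forbidden (parity, ΔL, ΔJ).
(b)–(d): forbidden (parity).
(c)–(d): forbidden (parity, ΔL, ΔJ).
Allowed pairs: 2 of 6.

2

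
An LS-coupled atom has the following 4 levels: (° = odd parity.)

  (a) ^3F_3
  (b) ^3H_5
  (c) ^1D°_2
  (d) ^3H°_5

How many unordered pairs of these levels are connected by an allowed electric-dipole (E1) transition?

1

(a)–(b): forbidden (parity, ΔL, ΔJ).
(a)–(c): forbidden (ΔS).
(a)–(d): forbidden (ΔL, ΔJ).
(b)–(c): forbidden (ΔS, ΔL, ΔJ).
(b)–(d): allowed.
(c)–(d): forbidden (parity, ΔS, ΔL, ΔJ).
Allowed pairs: 1 of 6.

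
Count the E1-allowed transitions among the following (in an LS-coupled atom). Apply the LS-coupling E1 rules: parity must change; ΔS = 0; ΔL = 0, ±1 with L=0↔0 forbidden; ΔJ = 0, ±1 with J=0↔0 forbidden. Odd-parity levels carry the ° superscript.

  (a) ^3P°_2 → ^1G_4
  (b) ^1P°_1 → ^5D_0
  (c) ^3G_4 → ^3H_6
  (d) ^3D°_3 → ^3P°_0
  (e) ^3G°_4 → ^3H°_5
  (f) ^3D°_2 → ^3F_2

(a) forbidden (ΔS, ΔL, ΔJ fail)
(b) forbidden (ΔS fails)
(c) forbidden (parity, ΔJ fail)
(d) forbidden (parity, ΔJ fail)
(e) forbidden (parity fails)
(f) allowed
Total allowed: 1 of 6.

1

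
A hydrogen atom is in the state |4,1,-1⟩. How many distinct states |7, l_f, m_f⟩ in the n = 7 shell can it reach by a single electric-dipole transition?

4

E1 requires Δl = ±1, so l_f ∈ {0, 2}; with 0 ≤ l_f ≤ n_f−1 = 6, the allowed l_f values are {0, 2}.
For l_f = 0: m_f ∈ {m_i−1, m_i, m_i+1} ∩ [−0, 0] = {0} → 1 state.
For l_f = 2: m_f ∈ {m_i−1, m_i, m_i+1} ∩ [−2, 2] = {-2, -1, 0} → 3 states.
Total: 4.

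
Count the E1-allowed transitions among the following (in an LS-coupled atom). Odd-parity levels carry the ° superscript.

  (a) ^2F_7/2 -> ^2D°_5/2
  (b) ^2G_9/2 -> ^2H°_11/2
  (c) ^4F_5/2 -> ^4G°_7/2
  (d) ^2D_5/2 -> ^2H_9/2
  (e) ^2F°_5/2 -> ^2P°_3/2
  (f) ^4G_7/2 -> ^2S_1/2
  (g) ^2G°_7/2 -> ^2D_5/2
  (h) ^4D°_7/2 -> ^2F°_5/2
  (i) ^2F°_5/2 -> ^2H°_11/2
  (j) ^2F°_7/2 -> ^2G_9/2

4

(a) allowed
(b) allowed
(c) allowed
(d) forbidden (parity, ΔL, ΔJ fail)
(e) forbidden (parity, ΔL fail)
(f) forbidden (parity, ΔS, ΔL, ΔJ fail)
(g) forbidden (ΔL fails)
(h) forbidden (parity, ΔS fail)
(i) forbidden (parity, ΔL, ΔJ fail)
(j) allowed
Total allowed: 4 of 10.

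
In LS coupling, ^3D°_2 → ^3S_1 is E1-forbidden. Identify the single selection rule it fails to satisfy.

Reading off the term symbols: S 1→1, L 2→0, J 2→1, parity odd→even.
Parity must change: odd → even — satisfied.
ΔS = 0: S: 1 → 1 — satisfied.
ΔJ = 0, ±1 (not J=0↔0): J: 2 → 1, ΔJ = -1 — satisfied.
ΔL = 0, ±1 (not L=0↔0): L: 2 → 0, ΔL = -2 — violated.

the ΔL = 0, ±1 rule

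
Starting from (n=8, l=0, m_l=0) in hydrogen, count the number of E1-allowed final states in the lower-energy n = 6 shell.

3

E1 requires Δl = ±1, so l_f ∈ {-1, 1}; with 0 ≤ l_f ≤ n_f−1 = 5, the allowed l_f values are {1}.
For l_f = 1: m_f ∈ {m_i−1, m_i, m_i+1} ∩ [−1, 1] = {-1, 0, 1} → 3 states.
Total: 3.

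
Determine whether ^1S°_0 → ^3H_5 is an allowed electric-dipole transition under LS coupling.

forbidden

Parity must change: odd → even — passes.
ΔS = 0: S: 0 → 1 — fails.
ΔL = 0, ±1 (not L=0↔0): L: 0 → 5, ΔL = +5 — fails.
ΔJ = 0, ±1 (not J=0↔0): J: 0 → 5, ΔJ = +5 — fails.
Rule(s) violated: ΔS, ΔL, ΔJ.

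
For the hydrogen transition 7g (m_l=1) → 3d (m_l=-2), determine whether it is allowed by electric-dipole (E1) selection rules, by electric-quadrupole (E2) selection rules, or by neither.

neither

Δl = 2 − 4 = -2; l_i + l_f = 6.
Δm_l = -3.
E1 (Δl = ±1, |Δm_l| ≤ 1): not satisfied.
E2 (Δl = 0,±2, l_i+l_f ≥ 2, |Δm_l| ≤ 2): not satisfied.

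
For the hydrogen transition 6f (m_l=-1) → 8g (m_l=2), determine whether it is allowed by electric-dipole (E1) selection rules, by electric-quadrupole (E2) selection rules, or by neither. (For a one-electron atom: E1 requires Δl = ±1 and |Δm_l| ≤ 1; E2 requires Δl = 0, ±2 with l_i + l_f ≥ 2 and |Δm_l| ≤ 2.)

neither

Δl = 4 − 3 = +1; l_i + l_f = 7.
Δm_l = +3.
E1 (Δl = ±1, |Δm_l| ≤ 1): not satisfied.
E2 (Δl = 0,±2, l_i+l_f ≥ 2, |Δm_l| ≤ 2): not satisfied.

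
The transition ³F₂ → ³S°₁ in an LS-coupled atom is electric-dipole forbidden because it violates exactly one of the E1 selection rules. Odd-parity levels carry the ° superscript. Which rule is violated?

Initial level: S=1, L=3, J=2, parity even. Final level: S=1, L=0, J=1, parity odd.
ΔL = 0, ±1 (not L=0↔0): L: 3 → 0, ΔL = -3 — fails.
Parity must change: even → odd — passes.
ΔS = 0: S: 1 → 1 — passes.
ΔJ = 0, ±1 (not J=0↔0): J: 2 → 1, ΔJ = -1 — passes.

the ΔL = 0, ±1 rule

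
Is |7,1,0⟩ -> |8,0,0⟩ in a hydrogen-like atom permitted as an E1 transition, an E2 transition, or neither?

Δl = 0 − 1 = -1; l_i + l_f = 1.
Δm_l = +0.
E1 (Δl = ±1, |Δm_l| ≤ 1): satisfied.
E2 (Δl = 0,±2, l_i+l_f ≥ 2, |Δm_l| ≤ 2): not satisfied.

E1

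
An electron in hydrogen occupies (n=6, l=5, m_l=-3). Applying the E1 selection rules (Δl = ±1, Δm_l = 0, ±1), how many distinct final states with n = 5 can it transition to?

3

E1 requires Δl = ±1, so l_f ∈ {4, 6}; with 0 ≤ l_f ≤ n_f−1 = 4, the allowed l_f values are {4}.
For l_f = 4: m_f ∈ {m_i−1, m_i, m_i+1} ∩ [−4, 4] = {-4, -3, -2} → 3 states.
Total: 3.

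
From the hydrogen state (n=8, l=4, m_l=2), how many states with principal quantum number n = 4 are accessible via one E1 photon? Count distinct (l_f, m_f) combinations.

3

E1 requires Δl = ±1, so l_f ∈ {3, 5}; with 0 ≤ l_f ≤ n_f−1 = 3, the allowed l_f values are {3}.
For l_f = 3: m_f ∈ {m_i−1, m_i, m_i+1} ∩ [−3, 3] = {1, 2, 3} → 3 states.
Total: 3.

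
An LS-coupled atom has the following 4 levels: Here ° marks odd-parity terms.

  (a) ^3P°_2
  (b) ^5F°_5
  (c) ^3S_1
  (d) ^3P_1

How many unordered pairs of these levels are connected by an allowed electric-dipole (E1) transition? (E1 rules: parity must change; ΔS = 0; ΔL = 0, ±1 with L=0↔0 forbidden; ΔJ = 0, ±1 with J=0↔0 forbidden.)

(a)–(b): forbidden (parity, ΔS, ΔL, ΔJ).
(a)–(c): allowed.
(a)–(d): allowed.
(b)–(c): forbidden (ΔS, ΔL, ΔJ).
(b)–(d): forbidden (ΔS, ΔL, ΔJ).
(c)–(d): forbidden (parity).
Allowed pairs: 2 of 6.

2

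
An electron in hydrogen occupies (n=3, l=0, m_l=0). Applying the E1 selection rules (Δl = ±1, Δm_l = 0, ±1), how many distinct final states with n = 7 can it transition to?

3

E1 requires Δl = ±1, so l_f ∈ {-1, 1}; with 0 ≤ l_f ≤ n_f−1 = 6, the allowed l_f values are {1}.
For l_f = 1: m_f ∈ {m_i−1, m_i, m_i+1} ∩ [−1, 1] = {-1, 0, 1} → 3 states.
Total: 3.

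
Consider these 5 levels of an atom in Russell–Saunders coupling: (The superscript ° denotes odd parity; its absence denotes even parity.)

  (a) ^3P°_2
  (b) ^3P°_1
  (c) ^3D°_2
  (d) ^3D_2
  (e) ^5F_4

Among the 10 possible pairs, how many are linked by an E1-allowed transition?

(a)–(b): forbidden (parity).
(a)–(c): forbidden (parity).
(a)–(d): allowed.
(a)–(e): forbidden (ΔS, ΔL, ΔJ).
(b)–(c): forbidden (parity).
(b)–(d): allowed.
(b)–(e): forbidden (ΔS, ΔL, ΔJ).
(c)–(d): allowed.
(c)–(e): forbidden (ΔS, ΔJ).
(d)–(e): forbidden (parity, ΔS, ΔJ).
Allowed pairs: 3 of 10.

3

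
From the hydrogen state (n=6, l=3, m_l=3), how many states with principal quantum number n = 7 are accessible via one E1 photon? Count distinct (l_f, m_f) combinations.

E1 requires Δl = ±1, so l_f ∈ {2, 4}; with 0 ≤ l_f ≤ n_f−1 = 6, the allowed l_f values are {2, 4}.
For l_f = 2: m_f ∈ {m_i−1, m_i, m_i+1} ∩ [−2, 2] = {2} → 1 state.
For l_f = 4: m_f ∈ {m_i−1, m_i, m_i+1} ∩ [−4, 4] = {2, 3, 4} → 3 states.
Total: 4.

4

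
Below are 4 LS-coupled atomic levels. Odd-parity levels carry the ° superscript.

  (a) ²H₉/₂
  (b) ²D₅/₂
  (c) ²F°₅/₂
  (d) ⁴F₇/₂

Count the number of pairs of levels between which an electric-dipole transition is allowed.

(a)–(b): forbidden (parity, ΔL, ΔJ).
(a)–(c): forbidden (ΔL, ΔJ).
(a)–(d): forbidden (parity, ΔS, ΔL).
(b)–(c): allowed.
(b)–(d): forbidden (parity, ΔS).
(c)–(d): forbidden (ΔS).
Allowed pairs: 1 of 6.

1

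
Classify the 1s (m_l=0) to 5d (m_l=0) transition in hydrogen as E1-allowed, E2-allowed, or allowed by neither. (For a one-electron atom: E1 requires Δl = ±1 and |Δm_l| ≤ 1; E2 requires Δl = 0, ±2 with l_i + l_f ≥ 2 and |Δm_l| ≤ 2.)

E2

Δl = 2 − 0 = +2; l_i + l_f = 2.
Δm_l = +0.
E1 (Δl = ±1, |Δm_l| ≤ 1): not satisfied.
E2 (Δl = 0,±2, l_i+l_f ≥ 2, |Δm_l| ≤ 2): satisfied.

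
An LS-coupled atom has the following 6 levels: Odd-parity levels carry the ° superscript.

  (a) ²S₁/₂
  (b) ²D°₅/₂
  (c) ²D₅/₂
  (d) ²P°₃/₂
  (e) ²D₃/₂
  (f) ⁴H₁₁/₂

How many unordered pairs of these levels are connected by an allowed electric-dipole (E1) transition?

(a)–(b): forbidden (ΔL, ΔJ).
(a)–(c): forbidden (parity, ΔL, ΔJ).
(a)–(d): allowed.
(a)–(e): forbidden (parity, ΔL).
(a)–(f): forbidden (parity, ΔS, ΔL, ΔJ).
(b)–(c): allowed.
(b)–(d): forbidden (parity).
(b)–(e): allowed.
(b)–(f): forbidden (ΔS, ΔL, ΔJ).
(c)–(d): allowed.
(c)–(e): forbidden (parity).
(c)–(f): forbidden (parity, ΔS, ΔL, ΔJ).
(d)–(e): allowed.
(d)–(f): forbidden (ΔS, ΔL, ΔJ).
(e)–(f): forbidden (parity, ΔS, ΔL, ΔJ).
Allowed pairs: 5 of 15.

5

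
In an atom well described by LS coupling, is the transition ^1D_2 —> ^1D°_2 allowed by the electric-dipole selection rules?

Initial level: S=0, L=2, J=2, parity even. Final level: S=0, L=2, J=2, parity odd.
ΔL = 0, ±1 (not L=0↔0): L: 2 → 2, ΔL = +0 — ok.
ΔJ = 0, ±1 (not J=0↔0): J: 2 → 2, ΔJ = +0 — ok.
Parity must change: even → odd — ok.
ΔS = 0: S: 0 → 0 — ok.
All four E1 rules are satisfied.

allowed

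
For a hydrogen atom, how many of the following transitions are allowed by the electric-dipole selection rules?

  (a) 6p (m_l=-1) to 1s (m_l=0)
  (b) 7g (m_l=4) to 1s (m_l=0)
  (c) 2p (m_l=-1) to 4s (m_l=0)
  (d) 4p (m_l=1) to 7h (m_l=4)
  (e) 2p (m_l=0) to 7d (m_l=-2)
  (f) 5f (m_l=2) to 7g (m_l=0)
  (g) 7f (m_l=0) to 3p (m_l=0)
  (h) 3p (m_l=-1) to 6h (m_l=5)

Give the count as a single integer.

(a) allowed
(b) forbidden — Δl = -4 (E1 requires Δl = ±1); Δm_l = -4 (E1 requires Δm_l = 0, ±1)
(c) allowed
(d) forbidden — Δl = +4 (E1 requires Δl = ±1); Δm_l = +3 (E1 requires Δm_l = 0, ±1)
(e) forbidden — Δm_l = -2 (E1 requires Δm_l = 0, ±1)
(f) forbidden — Δm_l = -2 (E1 requires Δm_l = 0, ±1)
(g) forbidden — Δl = -2 (E1 requires Δl = ±1)
(h) forbidden — Δl = +4 (E1 requires Δl = ±1); Δm_l = +6 (E1 requires Δm_l = 0, ±1)
Total allowed: 2 of 8.

2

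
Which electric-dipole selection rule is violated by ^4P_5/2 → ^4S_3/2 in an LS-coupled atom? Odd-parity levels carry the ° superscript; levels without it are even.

Parity must change: even → even — fails.
ΔS = 0: S: 3/2 → 3/2 — passes.
ΔL = 0, ±1 (not L=0↔0): L: 1 → 0, ΔL = -1 — passes.
ΔJ = 0, ±1 (not J=0↔0): J: 5/2 → 3/2, ΔJ = -1 — passes.

parity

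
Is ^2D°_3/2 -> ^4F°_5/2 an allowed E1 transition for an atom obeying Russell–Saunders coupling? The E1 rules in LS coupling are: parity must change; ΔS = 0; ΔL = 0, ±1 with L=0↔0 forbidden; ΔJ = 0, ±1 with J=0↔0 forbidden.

forbidden

Reading off the term symbols: S 1/2→3/2, L 2→3, J 3/2→5/2, parity odd→odd.
Parity must change: odd → odd — ✗.
ΔS = 0: S: 1/2 → 3/2 — ✗.
ΔL = 0, ±1 (not L=0↔0): L: 2 → 3, ΔL = +1 — ✓.
ΔJ = 0, ±1 (not J=0↔0): J: 3/2 → 5/2, ΔJ = +1 — ✓.
Rule(s) violated: parity, ΔS.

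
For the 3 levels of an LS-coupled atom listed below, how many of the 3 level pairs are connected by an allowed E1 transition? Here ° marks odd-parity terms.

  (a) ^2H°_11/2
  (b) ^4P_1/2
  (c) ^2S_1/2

0

(a)–(b): forbidden (ΔS, ΔL, ΔJ).
(a)–(c): forbidden (ΔL, ΔJ).
(b)–(c): forbidden (parity, ΔS).
Allowed pairs: 0 of 3.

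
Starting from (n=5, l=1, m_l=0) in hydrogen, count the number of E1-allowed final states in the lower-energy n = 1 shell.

E1 requires Δl = ±1, so l_f ∈ {0, 2}; with 0 ≤ l_f ≤ n_f−1 = 0, the allowed l_f values are {0}.
For l_f = 0: m_f ∈ {m_i−1, m_i, m_i+1} ∩ [−0, 0] = {0} → 1 state.
Total: 1.

1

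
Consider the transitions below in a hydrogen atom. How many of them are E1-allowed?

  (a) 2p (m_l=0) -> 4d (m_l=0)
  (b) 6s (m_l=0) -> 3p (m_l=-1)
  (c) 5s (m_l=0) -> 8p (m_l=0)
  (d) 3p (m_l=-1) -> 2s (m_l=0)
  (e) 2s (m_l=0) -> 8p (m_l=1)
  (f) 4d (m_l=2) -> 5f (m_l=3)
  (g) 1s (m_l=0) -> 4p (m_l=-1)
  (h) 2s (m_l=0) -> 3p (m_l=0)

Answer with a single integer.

(a) allowed
(b) allowed
(c) allowed
(d) allowed
(e) allowed
(f) allowed
(g) allowed
(h) allowed
Total allowed: 8 of 8.

8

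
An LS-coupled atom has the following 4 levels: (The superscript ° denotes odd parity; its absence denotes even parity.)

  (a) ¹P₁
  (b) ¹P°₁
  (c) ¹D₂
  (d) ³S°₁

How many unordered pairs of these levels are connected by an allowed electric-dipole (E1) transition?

2

(a)–(b): allowed.
(a)–(c): forbidden (parity).
(a)–(d): forbidden (ΔS).
(b)–(c): allowed.
(b)–(d): forbidden (parity, ΔS).
(c)–(d): forbidden (ΔS, ΔL).
Allowed pairs: 2 of 6.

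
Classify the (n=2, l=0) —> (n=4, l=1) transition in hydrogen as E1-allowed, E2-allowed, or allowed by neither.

E1

Δl = 1 − 0 = +1; l_i + l_f = 1.
E1 (Δl = ±1): satisfied.
E2 (Δl = 0,±2, l_i+l_f ≥ 2): not satisfied.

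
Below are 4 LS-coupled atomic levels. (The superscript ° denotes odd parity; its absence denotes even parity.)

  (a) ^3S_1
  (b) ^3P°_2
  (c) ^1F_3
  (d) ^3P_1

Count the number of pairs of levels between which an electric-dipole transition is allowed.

(a)–(b): allowed.
(a)–(c): forbidden (parity, ΔS, ΔL, ΔJ).
(a)–(d): forbidden (parity).
(b)–(c): forbidden (ΔS, ΔL).
(b)–(d): allowed.
(c)–(d): forbidden (parity, ΔS, ΔL, ΔJ).
Allowed pairs: 2 of 6.

2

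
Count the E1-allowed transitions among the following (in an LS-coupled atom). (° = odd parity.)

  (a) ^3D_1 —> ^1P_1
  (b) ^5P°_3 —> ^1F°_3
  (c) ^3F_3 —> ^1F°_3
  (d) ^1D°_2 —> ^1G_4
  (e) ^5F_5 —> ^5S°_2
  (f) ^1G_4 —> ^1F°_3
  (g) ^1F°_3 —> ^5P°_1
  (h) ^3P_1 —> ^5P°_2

(a) forbidden (parity, ΔS fail)
(b) forbidden (parity, ΔS, ΔL fail)
(c) forbidden (ΔS fails)
(d) forbidden (ΔL, ΔJ fail)
(e) forbidden (ΔL, ΔJ fail)
(f) allowed
(g) forbidden (parity, ΔS, ΔL, ΔJ fail)
(h) forbidden (ΔS fails)
Total allowed: 1 of 8.

1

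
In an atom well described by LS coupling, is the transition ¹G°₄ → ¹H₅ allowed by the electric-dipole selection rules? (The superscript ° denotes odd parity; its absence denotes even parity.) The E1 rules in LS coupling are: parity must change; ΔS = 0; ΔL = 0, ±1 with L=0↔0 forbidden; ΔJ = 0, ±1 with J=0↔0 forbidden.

allowed

ΔS = 0: S: 0 → 0 — ✓.
ΔL = 0, ±1 (not L=0↔0): L: 4 → 5, ΔL = +1 — ✓.
Parity must change: odd → even — ✓.
ΔJ = 0, ±1 (not J=0↔0): J: 4 → 5, ΔJ = +1 — ✓.
All four E1 rules are satisfied.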